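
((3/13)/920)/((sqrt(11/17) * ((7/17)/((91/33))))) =17 * sqrt(187)/111320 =0.00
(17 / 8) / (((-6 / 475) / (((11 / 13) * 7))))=-621775 / 624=-996.43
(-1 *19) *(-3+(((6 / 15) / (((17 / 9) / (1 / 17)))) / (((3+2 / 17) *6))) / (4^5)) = 262947783 / 4613120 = 57.00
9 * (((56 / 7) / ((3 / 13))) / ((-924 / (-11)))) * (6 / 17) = 156 / 119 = 1.31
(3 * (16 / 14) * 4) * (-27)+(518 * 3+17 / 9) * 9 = 13632.71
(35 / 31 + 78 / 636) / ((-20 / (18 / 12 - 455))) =3730491 / 131440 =28.38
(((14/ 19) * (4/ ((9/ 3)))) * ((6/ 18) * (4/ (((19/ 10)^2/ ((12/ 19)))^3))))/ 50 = 860160000/ 6131066257801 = 0.00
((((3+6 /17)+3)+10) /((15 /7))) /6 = 973 /765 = 1.27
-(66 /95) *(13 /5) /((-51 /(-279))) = -79794 /8075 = -9.88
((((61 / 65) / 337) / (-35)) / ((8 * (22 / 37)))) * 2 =-2257 / 67467400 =-0.00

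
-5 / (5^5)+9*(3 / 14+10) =804361 / 8750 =91.93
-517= -517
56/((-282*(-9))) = 28/1269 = 0.02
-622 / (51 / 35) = -21770 / 51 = -426.86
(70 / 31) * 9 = 630 / 31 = 20.32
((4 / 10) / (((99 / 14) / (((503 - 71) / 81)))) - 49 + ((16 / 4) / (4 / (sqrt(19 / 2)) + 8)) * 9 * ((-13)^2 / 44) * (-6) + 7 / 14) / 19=-8500304 / 1043955 + 4563 * sqrt(38) / 30932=-7.23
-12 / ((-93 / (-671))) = -2684 / 31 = -86.58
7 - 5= 2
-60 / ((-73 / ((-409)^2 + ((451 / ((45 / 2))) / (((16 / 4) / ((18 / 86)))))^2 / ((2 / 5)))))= 37116918483 / 269954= 137493.49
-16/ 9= -1.78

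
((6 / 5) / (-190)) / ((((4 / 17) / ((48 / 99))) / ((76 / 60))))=-68 / 4125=-0.02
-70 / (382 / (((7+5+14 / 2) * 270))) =-179550 / 191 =-940.05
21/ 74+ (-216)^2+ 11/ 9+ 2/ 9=31074047/ 666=46657.73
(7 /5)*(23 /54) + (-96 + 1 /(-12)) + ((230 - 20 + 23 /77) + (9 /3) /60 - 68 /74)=43824089 /384615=113.94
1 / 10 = 0.10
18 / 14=9 / 7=1.29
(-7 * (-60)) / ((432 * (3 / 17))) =595 / 108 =5.51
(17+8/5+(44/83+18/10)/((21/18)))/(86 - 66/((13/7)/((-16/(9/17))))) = 466713/26285602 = 0.02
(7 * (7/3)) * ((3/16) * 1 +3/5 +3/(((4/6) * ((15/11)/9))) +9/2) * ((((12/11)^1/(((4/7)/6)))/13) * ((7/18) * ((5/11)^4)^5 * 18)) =384544315338134765625/769625994202848650525944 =0.00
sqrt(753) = 27.44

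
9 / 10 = 0.90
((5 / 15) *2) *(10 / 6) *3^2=10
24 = 24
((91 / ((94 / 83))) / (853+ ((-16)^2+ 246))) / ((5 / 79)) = 596687 / 636850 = 0.94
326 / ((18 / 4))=652 / 9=72.44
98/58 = 1.69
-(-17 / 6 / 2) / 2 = 17 / 24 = 0.71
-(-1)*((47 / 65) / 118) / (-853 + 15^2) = -47 / 4816760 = -0.00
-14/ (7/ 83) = -166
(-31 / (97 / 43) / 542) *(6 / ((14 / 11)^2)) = -483879 / 5152252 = -0.09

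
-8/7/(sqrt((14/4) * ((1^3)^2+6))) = -8 * sqrt(2)/49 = -0.23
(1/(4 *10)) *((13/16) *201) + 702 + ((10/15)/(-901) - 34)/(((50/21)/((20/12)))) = 1180293787/1729920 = 682.28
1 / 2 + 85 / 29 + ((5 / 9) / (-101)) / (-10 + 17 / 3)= 784151 / 228462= 3.43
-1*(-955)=955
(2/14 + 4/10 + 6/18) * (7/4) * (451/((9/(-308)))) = -3194884/135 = -23665.81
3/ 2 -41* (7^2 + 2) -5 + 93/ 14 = -14615/ 7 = -2087.86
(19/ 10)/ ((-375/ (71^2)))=-95779/ 3750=-25.54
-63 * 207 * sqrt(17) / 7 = -1863 * sqrt(17) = -7681.35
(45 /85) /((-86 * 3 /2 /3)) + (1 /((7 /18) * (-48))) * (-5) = 10461 /40936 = 0.26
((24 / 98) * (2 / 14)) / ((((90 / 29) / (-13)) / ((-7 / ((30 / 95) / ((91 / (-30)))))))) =-93119 / 9450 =-9.85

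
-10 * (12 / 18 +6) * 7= -466.67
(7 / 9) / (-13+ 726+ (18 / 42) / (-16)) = 784 / 718677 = 0.00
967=967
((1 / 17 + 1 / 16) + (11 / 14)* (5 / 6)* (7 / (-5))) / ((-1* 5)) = 649 / 4080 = 0.16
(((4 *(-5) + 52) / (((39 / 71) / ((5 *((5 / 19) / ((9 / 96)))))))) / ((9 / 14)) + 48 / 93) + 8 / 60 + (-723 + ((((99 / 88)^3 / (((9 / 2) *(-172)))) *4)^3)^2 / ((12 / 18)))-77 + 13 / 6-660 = -2044988016542004378893856049809161 / 11035555298352516920085294612480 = -185.31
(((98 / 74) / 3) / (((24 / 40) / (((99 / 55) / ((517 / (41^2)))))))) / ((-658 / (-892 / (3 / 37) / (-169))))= -5248082 / 12319593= -0.43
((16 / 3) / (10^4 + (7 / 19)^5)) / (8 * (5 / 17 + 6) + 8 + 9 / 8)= 5387991424 / 600875352185469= 0.00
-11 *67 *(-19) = 14003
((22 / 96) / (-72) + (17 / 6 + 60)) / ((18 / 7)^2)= 10639909 / 1119744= 9.50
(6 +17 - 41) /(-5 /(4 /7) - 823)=24 /1109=0.02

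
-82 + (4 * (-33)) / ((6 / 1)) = -104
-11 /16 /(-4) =11 /64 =0.17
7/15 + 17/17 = 22/15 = 1.47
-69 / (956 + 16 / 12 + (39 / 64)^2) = -847872 / 11768275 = -0.07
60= 60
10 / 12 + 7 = 47 / 6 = 7.83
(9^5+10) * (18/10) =531531/5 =106306.20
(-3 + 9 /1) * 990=5940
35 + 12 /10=181 /5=36.20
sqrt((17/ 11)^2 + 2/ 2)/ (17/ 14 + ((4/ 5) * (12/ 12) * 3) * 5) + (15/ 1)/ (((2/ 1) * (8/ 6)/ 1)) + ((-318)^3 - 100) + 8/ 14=-1800821445/ 56 + 14 * sqrt(410)/ 2035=-32157525.66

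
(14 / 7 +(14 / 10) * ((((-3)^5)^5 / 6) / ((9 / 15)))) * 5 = -1647505629462.50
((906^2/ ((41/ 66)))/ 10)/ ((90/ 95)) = 139475.39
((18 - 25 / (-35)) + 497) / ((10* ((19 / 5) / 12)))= 1140 / 7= 162.86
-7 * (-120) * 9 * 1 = 7560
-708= -708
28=28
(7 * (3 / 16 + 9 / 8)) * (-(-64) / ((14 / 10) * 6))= 70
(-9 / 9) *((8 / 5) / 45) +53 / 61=0.83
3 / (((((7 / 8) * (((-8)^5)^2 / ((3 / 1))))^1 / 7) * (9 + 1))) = 9 / 1342177280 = 0.00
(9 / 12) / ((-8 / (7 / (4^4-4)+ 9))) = -325 / 384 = -0.85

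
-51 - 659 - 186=-896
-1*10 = -10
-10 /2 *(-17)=85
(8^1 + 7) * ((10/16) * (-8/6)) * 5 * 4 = -250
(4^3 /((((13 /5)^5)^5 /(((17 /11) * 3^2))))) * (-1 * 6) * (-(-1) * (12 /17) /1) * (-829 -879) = 21110229492187500000000000 /77620510163534983326338136623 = 0.00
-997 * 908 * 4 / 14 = -1810552 / 7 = -258650.29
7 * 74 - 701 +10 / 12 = -1093 / 6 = -182.17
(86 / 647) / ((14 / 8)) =344 / 4529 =0.08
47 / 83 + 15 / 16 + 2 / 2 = 3325 / 1328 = 2.50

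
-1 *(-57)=57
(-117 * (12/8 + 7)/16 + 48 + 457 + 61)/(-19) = -26.52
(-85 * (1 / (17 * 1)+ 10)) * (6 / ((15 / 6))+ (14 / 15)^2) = -13984 / 5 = -2796.80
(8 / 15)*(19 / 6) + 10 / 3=226 / 45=5.02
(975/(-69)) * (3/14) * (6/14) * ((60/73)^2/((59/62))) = -326430000/354341197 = -0.92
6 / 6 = 1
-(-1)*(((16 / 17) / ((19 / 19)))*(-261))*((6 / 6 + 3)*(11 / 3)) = -61248 / 17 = -3602.82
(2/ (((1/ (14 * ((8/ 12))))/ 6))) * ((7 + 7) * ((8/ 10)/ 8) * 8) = 6272/ 5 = 1254.40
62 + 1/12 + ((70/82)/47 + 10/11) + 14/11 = 16351361/254364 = 64.28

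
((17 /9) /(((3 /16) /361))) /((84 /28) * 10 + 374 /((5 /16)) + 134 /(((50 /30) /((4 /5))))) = 1227400 /435753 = 2.82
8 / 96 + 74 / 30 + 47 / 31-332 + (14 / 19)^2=-73276639 / 223820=-327.39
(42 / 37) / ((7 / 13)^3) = 13182 / 1813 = 7.27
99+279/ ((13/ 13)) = 378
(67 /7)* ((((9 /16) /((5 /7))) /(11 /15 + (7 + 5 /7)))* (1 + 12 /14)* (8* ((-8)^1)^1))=-94068 /887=-106.05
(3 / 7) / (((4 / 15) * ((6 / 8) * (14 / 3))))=45 / 98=0.46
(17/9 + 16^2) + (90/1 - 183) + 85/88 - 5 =127397/792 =160.85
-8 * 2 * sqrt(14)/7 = -16 * sqrt(14)/7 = -8.55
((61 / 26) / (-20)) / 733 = -61 / 381160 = -0.00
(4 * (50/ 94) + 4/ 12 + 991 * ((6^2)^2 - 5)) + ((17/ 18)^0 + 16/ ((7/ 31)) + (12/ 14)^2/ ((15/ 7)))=902016241/ 705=1279455.66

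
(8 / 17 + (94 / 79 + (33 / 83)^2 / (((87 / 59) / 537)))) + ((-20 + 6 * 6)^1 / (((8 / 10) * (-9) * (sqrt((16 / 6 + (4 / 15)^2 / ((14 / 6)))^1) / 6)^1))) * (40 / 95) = 15891259277 / 268305883 - 400 * sqrt(826) / 3363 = 55.81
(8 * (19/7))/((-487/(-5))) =760/3409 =0.22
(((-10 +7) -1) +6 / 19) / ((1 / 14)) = -980 / 19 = -51.58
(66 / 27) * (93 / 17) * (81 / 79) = 18414 / 1343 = 13.71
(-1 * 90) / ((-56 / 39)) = 1755 / 28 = 62.68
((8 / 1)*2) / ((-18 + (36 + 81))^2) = 16 / 9801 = 0.00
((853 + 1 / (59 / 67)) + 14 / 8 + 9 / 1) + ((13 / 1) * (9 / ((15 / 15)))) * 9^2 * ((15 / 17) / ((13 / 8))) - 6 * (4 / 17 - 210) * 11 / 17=465502433 / 68204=6825.15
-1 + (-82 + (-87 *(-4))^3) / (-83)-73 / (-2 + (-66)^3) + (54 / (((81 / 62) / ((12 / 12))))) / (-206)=-3743960178118703 / 7373461206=-507761.56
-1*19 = -19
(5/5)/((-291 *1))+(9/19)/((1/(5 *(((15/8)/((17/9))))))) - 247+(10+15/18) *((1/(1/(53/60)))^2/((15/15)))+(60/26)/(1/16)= -350636483929/1759548960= -199.28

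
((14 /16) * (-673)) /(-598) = 4711 /4784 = 0.98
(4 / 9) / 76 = 1 / 171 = 0.01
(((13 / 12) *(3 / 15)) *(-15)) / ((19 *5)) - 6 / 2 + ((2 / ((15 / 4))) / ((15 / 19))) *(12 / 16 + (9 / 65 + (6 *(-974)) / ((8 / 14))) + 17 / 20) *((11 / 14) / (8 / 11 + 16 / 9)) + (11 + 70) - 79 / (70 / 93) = -58787809179 / 26799500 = -2193.62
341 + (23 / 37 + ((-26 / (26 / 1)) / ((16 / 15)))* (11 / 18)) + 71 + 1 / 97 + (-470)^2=76251742061 / 344544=221312.06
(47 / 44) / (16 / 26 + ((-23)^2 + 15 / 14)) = 91 / 45210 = 0.00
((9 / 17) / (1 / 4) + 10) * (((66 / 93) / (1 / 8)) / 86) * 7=126896 / 22661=5.60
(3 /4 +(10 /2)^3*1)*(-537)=-270111 /4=-67527.75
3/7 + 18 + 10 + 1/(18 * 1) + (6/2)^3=55.48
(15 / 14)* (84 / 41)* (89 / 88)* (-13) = -52065 / 1804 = -28.86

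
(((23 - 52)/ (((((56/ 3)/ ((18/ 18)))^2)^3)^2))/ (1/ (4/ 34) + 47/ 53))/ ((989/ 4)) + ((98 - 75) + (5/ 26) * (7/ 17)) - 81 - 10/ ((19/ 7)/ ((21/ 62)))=-901125435446785307307802832463593/ 15229767658438394775375330672640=-59.17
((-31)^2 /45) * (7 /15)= 6727 /675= 9.97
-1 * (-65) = 65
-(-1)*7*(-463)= -3241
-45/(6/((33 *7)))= -3465/2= -1732.50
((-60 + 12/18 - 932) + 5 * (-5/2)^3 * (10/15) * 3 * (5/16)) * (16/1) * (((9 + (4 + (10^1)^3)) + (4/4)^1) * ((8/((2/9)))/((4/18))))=-2733843879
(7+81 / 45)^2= 1936 / 25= 77.44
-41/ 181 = -0.23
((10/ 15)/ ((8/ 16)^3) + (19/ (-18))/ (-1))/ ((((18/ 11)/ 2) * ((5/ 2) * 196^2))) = 253/ 3111696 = 0.00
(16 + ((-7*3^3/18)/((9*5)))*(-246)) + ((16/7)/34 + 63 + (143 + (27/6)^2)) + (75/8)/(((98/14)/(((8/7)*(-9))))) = 4763789/16660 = 285.94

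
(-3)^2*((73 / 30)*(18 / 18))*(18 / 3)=657 / 5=131.40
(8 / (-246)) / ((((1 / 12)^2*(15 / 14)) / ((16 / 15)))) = -14336 / 3075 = -4.66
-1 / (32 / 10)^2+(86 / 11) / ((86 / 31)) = 2.72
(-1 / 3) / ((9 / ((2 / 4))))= -1 / 54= -0.02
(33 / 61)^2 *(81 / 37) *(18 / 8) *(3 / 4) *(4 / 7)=2381643 / 3854956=0.62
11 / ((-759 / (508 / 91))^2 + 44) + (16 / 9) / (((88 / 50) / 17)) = 739043610236 / 43036934193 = 17.17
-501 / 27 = -167 / 9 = -18.56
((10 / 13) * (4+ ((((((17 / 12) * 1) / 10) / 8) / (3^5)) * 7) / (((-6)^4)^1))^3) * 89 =157404677308015569709672984591 / 35924511954619170658713600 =4381.54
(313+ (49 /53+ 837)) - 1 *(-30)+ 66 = 1246.92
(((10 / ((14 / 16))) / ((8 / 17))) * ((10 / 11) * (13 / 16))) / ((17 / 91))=4225 / 44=96.02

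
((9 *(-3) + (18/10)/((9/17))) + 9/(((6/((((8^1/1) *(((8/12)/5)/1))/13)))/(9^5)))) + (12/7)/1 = 3296786/455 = 7245.68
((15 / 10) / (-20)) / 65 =-3 / 2600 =-0.00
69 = 69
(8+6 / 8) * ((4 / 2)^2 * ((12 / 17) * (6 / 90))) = 28 / 17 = 1.65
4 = 4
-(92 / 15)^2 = -8464 / 225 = -37.62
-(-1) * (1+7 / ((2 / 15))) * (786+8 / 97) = 4079375 / 97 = 42055.41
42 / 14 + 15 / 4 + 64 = 283 / 4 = 70.75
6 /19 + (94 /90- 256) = -217717 /855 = -254.64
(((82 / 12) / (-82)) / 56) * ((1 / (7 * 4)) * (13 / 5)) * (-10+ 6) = 13 / 23520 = 0.00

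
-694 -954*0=-694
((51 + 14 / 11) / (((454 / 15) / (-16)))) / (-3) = 23000 / 2497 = 9.21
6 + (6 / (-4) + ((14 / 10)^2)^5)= 652841123 / 19531250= 33.43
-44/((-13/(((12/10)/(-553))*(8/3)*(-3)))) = 2112/35945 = 0.06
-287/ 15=-19.13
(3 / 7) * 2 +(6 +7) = 97 / 7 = 13.86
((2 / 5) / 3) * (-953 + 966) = 1.73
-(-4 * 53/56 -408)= 5765/14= 411.79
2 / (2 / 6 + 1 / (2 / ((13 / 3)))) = 4 / 5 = 0.80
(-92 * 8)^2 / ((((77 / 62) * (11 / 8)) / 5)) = 1343406080 / 847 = 1586075.66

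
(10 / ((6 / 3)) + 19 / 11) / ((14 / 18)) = 666 / 77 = 8.65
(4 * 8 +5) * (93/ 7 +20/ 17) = 63677/ 119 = 535.10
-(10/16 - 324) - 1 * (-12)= 2683/8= 335.38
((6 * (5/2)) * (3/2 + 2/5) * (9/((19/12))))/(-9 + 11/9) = -729/35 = -20.83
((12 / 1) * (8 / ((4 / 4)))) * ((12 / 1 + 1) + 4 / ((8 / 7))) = 1584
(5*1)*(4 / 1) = 20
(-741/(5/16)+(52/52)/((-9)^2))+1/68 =-65302103/27540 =-2371.17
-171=-171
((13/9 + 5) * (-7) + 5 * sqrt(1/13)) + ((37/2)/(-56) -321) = -369373/1008 + 5 * sqrt(13)/13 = -365.05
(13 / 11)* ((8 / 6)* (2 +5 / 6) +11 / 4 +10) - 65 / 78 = 7405 / 396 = 18.70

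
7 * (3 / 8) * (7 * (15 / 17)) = 16.21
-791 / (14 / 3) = -339 / 2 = -169.50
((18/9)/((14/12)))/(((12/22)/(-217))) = -682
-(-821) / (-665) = -821 / 665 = -1.23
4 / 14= 0.29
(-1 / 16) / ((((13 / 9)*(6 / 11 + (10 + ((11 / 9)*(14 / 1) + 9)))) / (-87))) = 77517 / 754832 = 0.10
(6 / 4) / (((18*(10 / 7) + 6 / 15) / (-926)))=-48615 / 914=-53.19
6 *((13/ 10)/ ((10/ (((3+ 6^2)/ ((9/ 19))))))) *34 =54587/ 25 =2183.48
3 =3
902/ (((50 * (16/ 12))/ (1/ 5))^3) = 12177/ 500000000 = 0.00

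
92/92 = 1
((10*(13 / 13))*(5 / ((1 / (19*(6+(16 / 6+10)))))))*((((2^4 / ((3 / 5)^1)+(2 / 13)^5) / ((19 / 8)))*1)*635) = 422503096064000 / 3341637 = 126435964.19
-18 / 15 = -6 / 5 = -1.20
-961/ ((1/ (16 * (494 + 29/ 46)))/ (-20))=3498501280/ 23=152108751.30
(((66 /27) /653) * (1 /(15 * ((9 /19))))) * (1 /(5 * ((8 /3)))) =209 /5289300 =0.00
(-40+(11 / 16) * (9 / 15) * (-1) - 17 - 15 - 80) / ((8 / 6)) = -114.31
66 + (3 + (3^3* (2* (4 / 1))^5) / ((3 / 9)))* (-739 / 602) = -280203171 / 86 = -3258176.41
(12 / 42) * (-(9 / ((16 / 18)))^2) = -29.29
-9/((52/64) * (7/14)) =-288/13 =-22.15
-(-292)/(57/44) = 12848/57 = 225.40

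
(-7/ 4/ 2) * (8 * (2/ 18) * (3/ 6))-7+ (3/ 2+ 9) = 28/ 9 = 3.11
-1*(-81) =81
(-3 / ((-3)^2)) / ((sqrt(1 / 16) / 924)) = -1232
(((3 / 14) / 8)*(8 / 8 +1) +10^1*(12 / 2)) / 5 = 3363 / 280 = 12.01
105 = 105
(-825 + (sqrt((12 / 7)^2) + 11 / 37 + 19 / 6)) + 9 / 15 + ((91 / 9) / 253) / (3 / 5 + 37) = -454141885913 / 554358420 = -819.22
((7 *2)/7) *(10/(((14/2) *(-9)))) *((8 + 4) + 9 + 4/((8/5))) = -470/63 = -7.46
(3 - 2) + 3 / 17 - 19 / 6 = -1.99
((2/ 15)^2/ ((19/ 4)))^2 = 256/ 18275625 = 0.00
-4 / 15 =-0.27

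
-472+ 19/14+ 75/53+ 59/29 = -10053065/21518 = -467.19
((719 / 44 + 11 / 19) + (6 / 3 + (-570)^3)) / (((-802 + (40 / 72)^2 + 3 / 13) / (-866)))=-70590631587506667 / 352766084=-200106061.18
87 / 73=1.19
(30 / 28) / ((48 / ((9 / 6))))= 15 / 448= 0.03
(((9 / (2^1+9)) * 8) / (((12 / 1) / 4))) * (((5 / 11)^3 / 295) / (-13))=-600 / 11229647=-0.00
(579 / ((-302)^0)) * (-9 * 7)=-36477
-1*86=-86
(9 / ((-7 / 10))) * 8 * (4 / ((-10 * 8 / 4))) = 144 / 7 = 20.57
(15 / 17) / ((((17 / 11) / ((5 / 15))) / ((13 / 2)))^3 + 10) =43863105 / 515155726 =0.09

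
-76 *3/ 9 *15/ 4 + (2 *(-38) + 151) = -20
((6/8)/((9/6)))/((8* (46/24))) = 3/92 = 0.03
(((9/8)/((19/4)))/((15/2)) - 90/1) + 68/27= -224309/2565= -87.45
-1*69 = -69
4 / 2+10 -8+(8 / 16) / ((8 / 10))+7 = 93 / 8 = 11.62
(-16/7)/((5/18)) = -288/35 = -8.23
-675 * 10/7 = -6750/7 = -964.29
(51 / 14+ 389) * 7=5497 / 2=2748.50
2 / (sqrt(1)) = 2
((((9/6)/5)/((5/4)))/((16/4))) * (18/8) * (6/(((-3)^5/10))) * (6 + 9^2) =-29/10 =-2.90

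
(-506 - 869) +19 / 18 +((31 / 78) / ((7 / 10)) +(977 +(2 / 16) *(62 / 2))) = -2571671 / 6552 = -392.50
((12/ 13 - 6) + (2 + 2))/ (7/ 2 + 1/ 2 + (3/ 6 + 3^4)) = -28/ 2223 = -0.01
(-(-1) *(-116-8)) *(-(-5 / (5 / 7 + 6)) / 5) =-868 / 47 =-18.47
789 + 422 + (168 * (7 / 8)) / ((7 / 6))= 1337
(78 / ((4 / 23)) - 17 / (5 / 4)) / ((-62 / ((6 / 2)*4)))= -13047 / 155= -84.17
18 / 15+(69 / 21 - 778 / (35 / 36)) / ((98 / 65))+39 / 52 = -3612713 / 6860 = -526.63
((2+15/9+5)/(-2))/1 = -13/3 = -4.33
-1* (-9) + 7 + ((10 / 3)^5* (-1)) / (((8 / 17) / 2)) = -421112 / 243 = -1732.97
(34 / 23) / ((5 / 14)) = 476 / 115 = 4.14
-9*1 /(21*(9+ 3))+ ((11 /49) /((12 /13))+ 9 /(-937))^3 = -3841305604402573 /167244078868122816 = -0.02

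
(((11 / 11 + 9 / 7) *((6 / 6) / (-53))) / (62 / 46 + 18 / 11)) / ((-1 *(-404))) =-1012 / 28290605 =-0.00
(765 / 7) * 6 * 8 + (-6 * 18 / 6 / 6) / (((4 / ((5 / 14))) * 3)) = 41965 / 8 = 5245.62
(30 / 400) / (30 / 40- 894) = -1 / 11910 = -0.00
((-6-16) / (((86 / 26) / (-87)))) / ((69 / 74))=613756 / 989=620.58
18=18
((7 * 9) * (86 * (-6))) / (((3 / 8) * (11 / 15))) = -118210.91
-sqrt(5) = -2.24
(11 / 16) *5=55 / 16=3.44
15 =15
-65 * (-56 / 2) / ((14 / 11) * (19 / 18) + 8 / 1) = 36036 / 185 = 194.79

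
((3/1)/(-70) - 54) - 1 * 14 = -4763/70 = -68.04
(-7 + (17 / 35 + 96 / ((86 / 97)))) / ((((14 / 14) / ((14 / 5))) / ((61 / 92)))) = 188.93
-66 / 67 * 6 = -396 / 67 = -5.91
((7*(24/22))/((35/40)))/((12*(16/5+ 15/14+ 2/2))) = 560/4059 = 0.14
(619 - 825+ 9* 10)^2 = 13456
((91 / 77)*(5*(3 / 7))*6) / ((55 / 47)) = 10998 / 847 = 12.98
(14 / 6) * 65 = 455 / 3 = 151.67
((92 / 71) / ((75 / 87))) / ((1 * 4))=667 / 1775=0.38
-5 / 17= -0.29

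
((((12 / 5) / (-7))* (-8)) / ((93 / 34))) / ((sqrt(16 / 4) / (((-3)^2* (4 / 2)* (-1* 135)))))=-264384 / 217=-1218.36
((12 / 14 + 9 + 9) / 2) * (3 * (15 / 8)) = 1485 / 28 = 53.04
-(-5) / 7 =5 / 7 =0.71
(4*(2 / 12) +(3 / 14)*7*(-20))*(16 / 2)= -704 / 3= -234.67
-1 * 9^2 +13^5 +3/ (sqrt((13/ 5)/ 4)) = 6 * sqrt(65)/ 13 +371212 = 371215.72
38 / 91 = 0.42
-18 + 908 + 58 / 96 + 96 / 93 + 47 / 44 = 14611789 / 16368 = 892.70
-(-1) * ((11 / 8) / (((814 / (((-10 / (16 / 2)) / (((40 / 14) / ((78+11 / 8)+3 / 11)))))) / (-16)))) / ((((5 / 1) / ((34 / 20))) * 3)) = 834071 / 7814400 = 0.11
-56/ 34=-28/ 17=-1.65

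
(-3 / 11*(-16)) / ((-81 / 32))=-1.72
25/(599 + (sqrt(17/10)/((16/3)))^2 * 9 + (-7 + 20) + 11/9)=0.04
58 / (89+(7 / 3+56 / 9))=261 / 439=0.59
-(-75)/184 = 75/184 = 0.41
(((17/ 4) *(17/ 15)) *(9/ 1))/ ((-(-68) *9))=17/ 240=0.07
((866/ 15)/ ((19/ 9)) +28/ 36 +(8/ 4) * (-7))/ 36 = 0.39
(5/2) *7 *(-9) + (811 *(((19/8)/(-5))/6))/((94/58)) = -2223461/11280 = -197.12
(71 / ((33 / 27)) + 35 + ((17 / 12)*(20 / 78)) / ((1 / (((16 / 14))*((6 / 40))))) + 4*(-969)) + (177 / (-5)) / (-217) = -1760706862 / 465465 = -3782.68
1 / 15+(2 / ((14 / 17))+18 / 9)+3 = 787 / 105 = 7.50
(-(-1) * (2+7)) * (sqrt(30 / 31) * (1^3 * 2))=18 * sqrt(930) / 31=17.71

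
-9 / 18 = -1 / 2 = -0.50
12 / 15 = 4 / 5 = 0.80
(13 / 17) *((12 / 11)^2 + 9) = 16029 / 2057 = 7.79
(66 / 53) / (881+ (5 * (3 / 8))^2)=4224 / 3000277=0.00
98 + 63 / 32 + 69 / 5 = 18203 / 160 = 113.77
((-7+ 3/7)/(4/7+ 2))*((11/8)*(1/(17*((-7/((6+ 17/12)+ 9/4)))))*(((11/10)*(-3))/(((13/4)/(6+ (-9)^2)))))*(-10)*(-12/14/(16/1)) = -2340503/173264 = -13.51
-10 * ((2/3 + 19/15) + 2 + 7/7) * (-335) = 49580/3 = 16526.67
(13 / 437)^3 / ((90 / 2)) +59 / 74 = 221569080293 / 277899998490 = 0.80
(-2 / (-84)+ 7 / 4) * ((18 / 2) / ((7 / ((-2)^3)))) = -894 / 49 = -18.24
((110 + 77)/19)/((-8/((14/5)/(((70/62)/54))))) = -156519/950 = -164.76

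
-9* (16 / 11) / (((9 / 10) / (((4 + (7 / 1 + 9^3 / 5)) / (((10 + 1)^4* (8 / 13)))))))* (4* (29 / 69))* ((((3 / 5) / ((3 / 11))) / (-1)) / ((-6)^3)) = -591136 / 136380915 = -0.00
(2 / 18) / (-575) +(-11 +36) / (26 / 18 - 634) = -0.04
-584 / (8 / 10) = -730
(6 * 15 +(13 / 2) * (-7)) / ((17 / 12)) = 31.41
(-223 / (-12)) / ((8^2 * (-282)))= -223 / 216576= -0.00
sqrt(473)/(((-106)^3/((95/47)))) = -95 * sqrt(473)/55977752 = -0.00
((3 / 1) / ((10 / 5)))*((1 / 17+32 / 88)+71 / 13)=8.83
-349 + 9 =-340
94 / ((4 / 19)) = 893 / 2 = 446.50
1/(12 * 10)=1/120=0.01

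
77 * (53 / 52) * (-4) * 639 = -2607759 / 13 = -200596.85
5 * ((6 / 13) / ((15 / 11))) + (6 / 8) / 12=365 / 208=1.75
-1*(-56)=56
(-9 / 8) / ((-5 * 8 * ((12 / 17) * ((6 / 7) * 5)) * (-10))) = -119 / 128000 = -0.00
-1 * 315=-315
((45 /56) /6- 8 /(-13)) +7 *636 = 6483203 /1456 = 4452.75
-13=-13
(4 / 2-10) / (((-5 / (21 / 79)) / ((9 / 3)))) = 504 / 395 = 1.28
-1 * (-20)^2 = -400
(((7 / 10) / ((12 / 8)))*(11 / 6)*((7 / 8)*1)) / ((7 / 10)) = 77 / 72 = 1.07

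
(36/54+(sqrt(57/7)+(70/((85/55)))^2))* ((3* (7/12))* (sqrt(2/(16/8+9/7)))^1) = sqrt(322)* (867* sqrt(399)+12454946)/79764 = 2805.86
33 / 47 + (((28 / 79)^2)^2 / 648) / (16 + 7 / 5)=0.70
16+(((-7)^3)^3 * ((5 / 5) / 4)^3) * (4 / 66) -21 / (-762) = -5122758601 / 134112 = -38197.62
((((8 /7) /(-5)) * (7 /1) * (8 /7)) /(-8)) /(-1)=-8 /35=-0.23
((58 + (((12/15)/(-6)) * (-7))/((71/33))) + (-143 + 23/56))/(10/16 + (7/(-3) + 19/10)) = -5019033/11431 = -439.07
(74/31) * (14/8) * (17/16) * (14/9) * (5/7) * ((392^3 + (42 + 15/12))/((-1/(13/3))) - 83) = -68957369215315/53568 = -1287286611.70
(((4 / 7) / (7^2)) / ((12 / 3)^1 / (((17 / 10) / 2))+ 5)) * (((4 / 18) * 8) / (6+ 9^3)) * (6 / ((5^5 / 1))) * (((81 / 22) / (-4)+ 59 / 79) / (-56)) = 41038 / 2372217449765625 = 0.00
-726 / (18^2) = -121 / 54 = -2.24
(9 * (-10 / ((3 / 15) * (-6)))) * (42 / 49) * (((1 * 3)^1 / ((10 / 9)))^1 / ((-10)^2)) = 243 / 140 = 1.74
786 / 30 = 131 / 5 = 26.20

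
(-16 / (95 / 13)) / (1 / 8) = -1664 / 95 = -17.52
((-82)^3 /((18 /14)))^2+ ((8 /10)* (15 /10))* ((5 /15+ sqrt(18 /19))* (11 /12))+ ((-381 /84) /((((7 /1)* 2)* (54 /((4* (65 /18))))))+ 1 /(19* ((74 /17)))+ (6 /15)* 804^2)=33* sqrt(38) /190+ 61576139300541375179 /334824840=183905528935.37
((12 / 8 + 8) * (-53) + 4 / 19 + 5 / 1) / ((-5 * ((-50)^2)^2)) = 3787 / 237500000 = 0.00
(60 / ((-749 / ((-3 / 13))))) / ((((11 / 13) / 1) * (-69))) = -60 / 189497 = -0.00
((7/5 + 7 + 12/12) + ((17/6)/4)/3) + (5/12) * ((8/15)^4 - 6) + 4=2714267/243000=11.17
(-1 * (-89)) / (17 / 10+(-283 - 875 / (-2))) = 445 / 781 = 0.57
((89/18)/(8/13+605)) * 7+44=6243515/141714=44.06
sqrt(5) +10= 12.24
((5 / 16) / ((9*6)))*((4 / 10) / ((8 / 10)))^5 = 5 / 27648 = 0.00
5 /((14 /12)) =30 /7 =4.29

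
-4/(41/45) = -180/41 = -4.39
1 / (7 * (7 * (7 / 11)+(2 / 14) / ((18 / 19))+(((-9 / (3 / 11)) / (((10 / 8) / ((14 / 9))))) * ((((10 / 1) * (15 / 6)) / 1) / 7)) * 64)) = -198 / 13003537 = -0.00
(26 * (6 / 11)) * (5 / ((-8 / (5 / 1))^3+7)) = 32500 / 1331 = 24.42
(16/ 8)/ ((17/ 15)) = 30/ 17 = 1.76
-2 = -2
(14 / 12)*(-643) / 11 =-4501 / 66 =-68.20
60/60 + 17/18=35/18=1.94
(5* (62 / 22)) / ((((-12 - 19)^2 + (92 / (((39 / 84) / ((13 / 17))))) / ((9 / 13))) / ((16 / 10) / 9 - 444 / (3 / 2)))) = -7015424 / 1985731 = -3.53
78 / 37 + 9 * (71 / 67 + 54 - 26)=653577 / 2479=263.65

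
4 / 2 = 2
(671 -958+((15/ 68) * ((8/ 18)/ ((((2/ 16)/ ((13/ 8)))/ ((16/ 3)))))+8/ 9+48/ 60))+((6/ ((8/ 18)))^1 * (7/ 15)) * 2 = -67808/ 255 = -265.91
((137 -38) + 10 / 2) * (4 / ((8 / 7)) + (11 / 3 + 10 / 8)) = 2626 / 3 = 875.33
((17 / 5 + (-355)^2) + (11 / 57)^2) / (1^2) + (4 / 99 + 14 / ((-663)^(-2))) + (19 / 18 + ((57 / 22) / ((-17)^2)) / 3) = 324316898876117 / 51642855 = 6279995.54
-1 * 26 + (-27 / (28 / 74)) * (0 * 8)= -26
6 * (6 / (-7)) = -5.14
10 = 10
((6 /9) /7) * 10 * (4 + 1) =100 /21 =4.76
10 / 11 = 0.91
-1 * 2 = -2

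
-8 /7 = -1.14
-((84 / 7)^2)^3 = -2985984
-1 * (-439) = 439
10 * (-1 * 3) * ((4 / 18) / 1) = -20 / 3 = -6.67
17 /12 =1.42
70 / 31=2.26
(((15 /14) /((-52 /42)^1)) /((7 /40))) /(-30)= 15 /91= 0.16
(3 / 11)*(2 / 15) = 2 / 55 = 0.04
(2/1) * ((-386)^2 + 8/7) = 2085960/7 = 297994.29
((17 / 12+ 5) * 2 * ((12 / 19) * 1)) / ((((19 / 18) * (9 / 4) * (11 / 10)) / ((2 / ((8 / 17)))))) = 4760 / 361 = 13.19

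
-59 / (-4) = 59 / 4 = 14.75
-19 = -19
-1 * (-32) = 32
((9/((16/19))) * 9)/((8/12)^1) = 4617/32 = 144.28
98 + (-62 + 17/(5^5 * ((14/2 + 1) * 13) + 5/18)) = 210600486/5850005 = 36.00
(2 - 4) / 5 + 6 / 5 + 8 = 8.80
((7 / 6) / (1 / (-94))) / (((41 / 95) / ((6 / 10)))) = -6251 / 41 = -152.46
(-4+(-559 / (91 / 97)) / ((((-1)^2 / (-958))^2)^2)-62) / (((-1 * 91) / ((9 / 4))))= 15809376414116151 / 1274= 12409243653152.39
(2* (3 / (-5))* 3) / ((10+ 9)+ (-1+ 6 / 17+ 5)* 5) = -34 / 385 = -0.09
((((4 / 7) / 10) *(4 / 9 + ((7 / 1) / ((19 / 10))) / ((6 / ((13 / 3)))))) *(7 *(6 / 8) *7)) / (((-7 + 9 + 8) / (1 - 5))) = -1239 / 475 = -2.61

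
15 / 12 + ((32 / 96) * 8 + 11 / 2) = 113 / 12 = 9.42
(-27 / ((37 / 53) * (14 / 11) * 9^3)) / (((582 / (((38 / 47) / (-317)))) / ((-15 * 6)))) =-55385 / 3368768193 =-0.00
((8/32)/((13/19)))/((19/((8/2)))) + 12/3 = 53/13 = 4.08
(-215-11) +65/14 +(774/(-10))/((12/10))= -2001/7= -285.86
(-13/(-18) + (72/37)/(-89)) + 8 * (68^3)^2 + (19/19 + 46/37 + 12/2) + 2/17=790939861001.06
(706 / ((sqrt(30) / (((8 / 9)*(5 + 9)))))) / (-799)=-39536*sqrt(30) / 107865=-2.01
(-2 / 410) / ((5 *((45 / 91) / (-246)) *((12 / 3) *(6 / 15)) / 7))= 637 / 300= 2.12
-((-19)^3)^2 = -47045881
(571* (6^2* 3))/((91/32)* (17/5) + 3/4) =9866880/1667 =5918.94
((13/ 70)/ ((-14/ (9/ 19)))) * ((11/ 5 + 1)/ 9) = -52/ 23275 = -0.00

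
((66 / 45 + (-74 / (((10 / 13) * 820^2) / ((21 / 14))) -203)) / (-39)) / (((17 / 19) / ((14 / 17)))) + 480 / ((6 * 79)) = 3047577439859 / 528274422000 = 5.77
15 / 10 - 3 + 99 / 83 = -51 / 166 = -0.31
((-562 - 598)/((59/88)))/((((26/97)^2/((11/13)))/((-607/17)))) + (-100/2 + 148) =727667.57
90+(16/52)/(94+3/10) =1103350/12259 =90.00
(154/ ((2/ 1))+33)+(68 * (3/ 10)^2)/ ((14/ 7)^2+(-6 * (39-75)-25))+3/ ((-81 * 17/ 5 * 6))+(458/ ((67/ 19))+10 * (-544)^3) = -482712714681235957/ 299841750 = -1609891600.09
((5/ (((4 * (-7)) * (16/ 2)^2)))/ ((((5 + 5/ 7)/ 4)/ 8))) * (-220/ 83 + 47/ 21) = 719/ 111552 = 0.01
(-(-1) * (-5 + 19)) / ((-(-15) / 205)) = 574 / 3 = 191.33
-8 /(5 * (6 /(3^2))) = -12 /5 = -2.40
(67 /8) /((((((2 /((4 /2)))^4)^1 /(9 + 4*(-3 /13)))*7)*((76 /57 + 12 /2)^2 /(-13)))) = -9045 /3872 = -2.34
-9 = -9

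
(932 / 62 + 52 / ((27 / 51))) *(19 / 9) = 239.09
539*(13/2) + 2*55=7227/2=3613.50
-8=-8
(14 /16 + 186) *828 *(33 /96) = 3404115 /64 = 53189.30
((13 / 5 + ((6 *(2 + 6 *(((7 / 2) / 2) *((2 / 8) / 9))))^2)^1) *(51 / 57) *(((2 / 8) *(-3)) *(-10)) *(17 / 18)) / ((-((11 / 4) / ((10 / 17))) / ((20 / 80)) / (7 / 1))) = -160055 / 352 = -454.70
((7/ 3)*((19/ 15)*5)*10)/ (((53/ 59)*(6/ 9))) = 39235/ 159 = 246.76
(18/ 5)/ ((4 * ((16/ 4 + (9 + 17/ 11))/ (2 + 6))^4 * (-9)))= -14641/ 1600000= -0.01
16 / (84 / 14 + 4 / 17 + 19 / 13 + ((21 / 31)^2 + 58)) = 849524 / 3512555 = 0.24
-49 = -49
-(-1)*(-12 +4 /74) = -442 /37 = -11.95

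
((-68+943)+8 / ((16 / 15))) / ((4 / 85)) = 150025 / 8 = 18753.12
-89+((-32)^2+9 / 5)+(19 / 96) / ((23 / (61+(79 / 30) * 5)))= 62095907 / 66240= 937.44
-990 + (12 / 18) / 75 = -222748 / 225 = -989.99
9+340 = 349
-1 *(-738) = 738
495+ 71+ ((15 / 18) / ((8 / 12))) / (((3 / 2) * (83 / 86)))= 141149 / 249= 566.86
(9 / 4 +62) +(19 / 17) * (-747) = -52403 / 68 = -770.63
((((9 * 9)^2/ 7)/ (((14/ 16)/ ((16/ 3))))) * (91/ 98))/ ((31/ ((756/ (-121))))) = -196515072/ 183799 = -1069.18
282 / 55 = 5.13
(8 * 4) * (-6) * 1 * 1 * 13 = -2496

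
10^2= 100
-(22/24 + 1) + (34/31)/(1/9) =2959/372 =7.95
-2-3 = -5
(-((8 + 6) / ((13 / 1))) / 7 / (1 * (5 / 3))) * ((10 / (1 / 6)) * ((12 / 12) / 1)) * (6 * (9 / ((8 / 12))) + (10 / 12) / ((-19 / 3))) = -110628 / 247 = -447.89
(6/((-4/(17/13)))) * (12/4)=-153/26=-5.88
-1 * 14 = -14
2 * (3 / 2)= 3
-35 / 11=-3.18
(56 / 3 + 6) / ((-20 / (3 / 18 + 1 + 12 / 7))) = -4477 / 1260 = -3.55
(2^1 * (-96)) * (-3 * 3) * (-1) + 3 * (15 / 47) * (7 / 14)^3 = -649683 / 376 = -1727.88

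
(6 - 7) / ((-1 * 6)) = 1 / 6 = 0.17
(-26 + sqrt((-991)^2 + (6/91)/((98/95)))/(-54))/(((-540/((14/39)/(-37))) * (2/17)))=-119/29970 - 17 * sqrt(99624512806)/1914543540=-0.01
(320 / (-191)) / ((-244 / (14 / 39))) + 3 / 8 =1372127 / 3635112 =0.38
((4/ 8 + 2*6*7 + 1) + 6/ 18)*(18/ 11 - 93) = -172525/ 22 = -7842.05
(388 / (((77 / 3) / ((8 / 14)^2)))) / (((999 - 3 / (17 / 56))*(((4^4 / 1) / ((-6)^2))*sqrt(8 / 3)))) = 0.00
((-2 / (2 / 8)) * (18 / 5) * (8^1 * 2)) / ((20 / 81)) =-46656 / 25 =-1866.24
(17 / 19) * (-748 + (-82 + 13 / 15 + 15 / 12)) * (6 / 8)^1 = -844441 / 1520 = -555.55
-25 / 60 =-5 / 12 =-0.42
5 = 5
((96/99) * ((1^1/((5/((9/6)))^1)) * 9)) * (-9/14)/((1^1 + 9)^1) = -324/1925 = -0.17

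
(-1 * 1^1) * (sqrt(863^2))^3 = -642735647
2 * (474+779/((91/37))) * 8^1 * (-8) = -9210496/91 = -101214.24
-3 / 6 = -1 / 2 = -0.50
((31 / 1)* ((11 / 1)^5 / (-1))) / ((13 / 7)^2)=-244636469 / 169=-1447553.07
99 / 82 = 1.21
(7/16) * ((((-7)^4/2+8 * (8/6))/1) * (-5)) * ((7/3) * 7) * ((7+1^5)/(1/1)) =-12462905/36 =-346191.81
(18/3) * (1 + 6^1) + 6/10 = 213/5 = 42.60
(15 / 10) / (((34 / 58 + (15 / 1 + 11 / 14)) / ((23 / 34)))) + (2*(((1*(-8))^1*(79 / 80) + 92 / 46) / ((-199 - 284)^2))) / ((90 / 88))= 31940916929 / 515766985650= 0.06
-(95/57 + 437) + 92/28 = -9143/21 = -435.38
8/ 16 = 1/ 2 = 0.50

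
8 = 8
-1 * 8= -8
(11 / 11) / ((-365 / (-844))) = 844 / 365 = 2.31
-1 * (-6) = 6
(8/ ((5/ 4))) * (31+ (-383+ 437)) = 544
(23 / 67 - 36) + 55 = 1296 / 67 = 19.34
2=2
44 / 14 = 22 / 7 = 3.14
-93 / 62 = -3 / 2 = -1.50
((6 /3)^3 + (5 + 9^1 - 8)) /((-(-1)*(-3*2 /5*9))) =-35 /27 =-1.30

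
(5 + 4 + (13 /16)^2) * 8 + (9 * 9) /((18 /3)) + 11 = 3257 /32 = 101.78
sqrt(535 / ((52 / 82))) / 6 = sqrt(570310) / 156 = 4.84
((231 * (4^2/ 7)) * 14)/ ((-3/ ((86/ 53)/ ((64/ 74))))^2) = 2891.13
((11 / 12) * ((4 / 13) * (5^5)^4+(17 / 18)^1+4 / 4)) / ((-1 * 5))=-15106201171876001 / 2808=-5379701272035.61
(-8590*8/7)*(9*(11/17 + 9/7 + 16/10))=-260008992/833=-312135.64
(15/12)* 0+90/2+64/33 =46.94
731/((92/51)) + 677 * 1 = 99565/92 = 1082.23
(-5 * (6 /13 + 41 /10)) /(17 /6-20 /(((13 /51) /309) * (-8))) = -1779 /236606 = -0.01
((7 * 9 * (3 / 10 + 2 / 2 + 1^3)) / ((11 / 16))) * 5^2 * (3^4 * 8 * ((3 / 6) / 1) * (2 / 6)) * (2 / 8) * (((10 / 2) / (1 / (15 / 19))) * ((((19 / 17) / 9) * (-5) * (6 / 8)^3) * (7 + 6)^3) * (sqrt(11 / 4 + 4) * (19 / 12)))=-9186251563125 * sqrt(3) / 11968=-1329466447.06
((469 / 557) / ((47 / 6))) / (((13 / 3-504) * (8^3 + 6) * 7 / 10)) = -6030 / 10163761139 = -0.00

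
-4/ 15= -0.27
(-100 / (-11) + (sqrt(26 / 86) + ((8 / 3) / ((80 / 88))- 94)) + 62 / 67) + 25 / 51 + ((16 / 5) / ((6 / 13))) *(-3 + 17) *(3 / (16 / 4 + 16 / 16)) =-6991241 / 313225 + sqrt(559) / 43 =-21.77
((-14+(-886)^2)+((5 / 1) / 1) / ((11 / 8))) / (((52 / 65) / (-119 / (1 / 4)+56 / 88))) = -112878972045 / 242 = -466442033.24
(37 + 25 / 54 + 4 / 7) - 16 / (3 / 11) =-20.63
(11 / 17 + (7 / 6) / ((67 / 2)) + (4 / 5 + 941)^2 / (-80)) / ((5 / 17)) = -75766224977 / 2010000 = -37694.64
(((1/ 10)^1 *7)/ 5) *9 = 63/ 50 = 1.26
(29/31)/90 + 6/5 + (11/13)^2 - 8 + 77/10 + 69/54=91289/31434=2.90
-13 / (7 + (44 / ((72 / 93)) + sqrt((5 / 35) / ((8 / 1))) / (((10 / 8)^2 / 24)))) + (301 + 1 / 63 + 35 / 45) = 1123200*sqrt(14) / 641100823 + 12181015926449 / 40389351849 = 301.60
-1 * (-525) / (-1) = -525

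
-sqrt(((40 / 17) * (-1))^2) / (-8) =5 / 17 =0.29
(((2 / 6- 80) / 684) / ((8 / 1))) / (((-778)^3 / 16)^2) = -239 / 14220175622256156744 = -0.00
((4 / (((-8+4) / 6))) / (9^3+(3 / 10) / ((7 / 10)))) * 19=-133 / 851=-0.16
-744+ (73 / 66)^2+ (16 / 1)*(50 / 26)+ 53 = -37318271 / 56628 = -659.01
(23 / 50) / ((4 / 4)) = 23 / 50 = 0.46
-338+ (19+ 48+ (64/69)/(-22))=-205721/759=-271.04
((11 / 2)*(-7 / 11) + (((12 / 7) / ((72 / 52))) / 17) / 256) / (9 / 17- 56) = 159923 / 2534784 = 0.06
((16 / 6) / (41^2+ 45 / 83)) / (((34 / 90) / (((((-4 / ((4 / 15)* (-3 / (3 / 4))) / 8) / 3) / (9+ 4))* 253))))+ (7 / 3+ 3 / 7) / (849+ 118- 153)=1548986293 / 95864793024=0.02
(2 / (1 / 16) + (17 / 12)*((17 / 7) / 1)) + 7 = 3565 / 84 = 42.44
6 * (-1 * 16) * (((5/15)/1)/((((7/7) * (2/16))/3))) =-768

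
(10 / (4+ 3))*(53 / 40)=53 / 28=1.89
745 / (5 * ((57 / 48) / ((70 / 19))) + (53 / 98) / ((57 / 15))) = 22195040 / 52253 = 424.76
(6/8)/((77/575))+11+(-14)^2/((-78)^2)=16.63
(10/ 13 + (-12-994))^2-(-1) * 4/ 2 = 170772962/ 169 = 1010490.90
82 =82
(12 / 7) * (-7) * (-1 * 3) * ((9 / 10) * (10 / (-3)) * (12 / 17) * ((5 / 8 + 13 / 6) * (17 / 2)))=-1809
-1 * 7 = -7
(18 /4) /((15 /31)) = 93 /10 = 9.30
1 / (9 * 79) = 0.00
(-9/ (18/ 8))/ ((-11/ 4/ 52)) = 832/ 11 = 75.64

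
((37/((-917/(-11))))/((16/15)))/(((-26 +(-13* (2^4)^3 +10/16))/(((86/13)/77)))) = -23865/35564026589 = -0.00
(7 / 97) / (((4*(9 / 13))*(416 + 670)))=0.00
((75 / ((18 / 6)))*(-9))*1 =-225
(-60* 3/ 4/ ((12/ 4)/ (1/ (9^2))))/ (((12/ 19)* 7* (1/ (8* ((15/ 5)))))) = -190/ 189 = -1.01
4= 4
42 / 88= 21 / 44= 0.48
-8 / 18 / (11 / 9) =-4 / 11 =-0.36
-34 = -34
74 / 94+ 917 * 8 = 344829 / 47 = 7336.79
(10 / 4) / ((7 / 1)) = 5 / 14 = 0.36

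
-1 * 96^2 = -9216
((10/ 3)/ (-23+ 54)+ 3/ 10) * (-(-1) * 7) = 2653/ 930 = 2.85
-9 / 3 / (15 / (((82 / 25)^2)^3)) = -304006671424 / 1220703125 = -249.04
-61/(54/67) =-4087/54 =-75.69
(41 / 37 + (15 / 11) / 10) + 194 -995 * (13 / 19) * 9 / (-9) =13548741 / 15466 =876.03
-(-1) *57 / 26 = 57 / 26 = 2.19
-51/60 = -0.85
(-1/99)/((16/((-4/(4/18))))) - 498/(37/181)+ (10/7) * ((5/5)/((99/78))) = -15136117/6216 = -2435.03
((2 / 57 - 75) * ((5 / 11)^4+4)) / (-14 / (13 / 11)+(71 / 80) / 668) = 6058787200960 / 236802377361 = 25.59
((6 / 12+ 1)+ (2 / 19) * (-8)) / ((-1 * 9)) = -25 / 342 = -0.07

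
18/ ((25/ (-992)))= -17856/ 25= -714.24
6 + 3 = 9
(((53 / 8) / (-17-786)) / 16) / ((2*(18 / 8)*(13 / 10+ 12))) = -265 / 30758112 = -0.00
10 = 10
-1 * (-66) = 66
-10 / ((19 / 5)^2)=-250 / 361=-0.69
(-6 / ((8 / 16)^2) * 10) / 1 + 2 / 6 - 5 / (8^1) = -5767 / 24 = -240.29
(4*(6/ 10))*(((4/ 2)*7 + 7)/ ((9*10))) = 14/ 25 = 0.56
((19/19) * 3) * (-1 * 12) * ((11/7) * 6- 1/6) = -2334/7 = -333.43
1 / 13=0.08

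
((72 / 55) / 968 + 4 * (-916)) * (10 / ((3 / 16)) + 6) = -4340336158 / 19965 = -217397.25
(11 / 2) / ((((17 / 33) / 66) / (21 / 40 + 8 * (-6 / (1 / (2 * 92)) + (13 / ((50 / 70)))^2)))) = -14809769469 / 3400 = -4355814.55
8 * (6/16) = 3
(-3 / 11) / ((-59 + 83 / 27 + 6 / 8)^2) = -34992 / 390606491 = -0.00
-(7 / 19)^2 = -49 / 361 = -0.14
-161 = -161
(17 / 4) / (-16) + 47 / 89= 1495 / 5696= 0.26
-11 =-11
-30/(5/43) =-258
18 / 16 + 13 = 113 / 8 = 14.12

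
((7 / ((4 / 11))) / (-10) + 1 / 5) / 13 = -69 / 520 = -0.13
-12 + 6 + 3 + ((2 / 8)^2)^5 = -3.00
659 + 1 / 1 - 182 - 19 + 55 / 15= 1388 / 3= 462.67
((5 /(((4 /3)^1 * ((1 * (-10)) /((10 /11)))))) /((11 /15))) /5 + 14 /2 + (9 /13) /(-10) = 215117 /31460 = 6.84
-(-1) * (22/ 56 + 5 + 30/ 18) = 7.06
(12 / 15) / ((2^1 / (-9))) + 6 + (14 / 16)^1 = 131 / 40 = 3.28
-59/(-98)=59/98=0.60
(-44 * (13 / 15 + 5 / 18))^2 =5134756 / 2025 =2535.68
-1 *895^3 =-716917375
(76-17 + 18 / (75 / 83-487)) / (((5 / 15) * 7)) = 3568380 / 141211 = 25.27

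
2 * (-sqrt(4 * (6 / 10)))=-4 * sqrt(15) / 5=-3.10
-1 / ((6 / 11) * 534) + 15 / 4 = 3001 / 801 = 3.75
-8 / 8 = -1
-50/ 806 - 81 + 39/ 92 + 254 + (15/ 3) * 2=6798325/ 37076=183.36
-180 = -180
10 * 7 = 70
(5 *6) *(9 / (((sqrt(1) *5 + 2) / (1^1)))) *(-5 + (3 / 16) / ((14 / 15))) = -145125 / 784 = -185.11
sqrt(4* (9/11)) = 6* sqrt(11)/11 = 1.81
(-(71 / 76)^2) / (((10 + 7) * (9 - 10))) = 5041 / 98192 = 0.05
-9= -9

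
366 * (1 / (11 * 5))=366 / 55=6.65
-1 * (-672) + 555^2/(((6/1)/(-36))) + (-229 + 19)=-1847688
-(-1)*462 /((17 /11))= 5082 /17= 298.94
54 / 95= 0.57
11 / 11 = 1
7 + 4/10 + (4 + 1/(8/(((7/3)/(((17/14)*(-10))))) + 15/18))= 136449/11995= 11.38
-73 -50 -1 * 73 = -196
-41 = -41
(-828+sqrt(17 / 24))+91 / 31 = -25577 / 31+sqrt(102) / 12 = -824.22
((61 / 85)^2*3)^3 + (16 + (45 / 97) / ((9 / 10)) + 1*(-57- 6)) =-1565635305501666 / 36583503015625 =-42.80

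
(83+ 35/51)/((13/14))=59752/663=90.12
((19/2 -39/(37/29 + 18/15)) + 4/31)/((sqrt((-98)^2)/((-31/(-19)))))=-7173/70364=-0.10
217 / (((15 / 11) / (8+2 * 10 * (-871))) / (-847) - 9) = -11734463356 / 486682807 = -24.11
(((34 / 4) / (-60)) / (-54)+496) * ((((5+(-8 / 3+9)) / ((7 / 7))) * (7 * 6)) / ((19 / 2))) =24852.34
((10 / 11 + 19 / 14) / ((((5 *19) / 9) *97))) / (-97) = -3141 / 137653670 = -0.00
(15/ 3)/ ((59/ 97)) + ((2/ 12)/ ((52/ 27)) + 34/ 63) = 3419797/ 386568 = 8.85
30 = 30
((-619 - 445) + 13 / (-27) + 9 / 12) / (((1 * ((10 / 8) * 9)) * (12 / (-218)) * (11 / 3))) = 12522247 / 26730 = 468.47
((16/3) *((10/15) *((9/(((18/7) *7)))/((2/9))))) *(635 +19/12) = 15278/3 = 5092.67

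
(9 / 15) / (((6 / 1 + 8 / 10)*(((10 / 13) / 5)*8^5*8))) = 39 / 17825792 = 0.00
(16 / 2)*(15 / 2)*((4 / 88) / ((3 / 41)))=410 / 11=37.27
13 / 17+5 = 98 / 17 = 5.76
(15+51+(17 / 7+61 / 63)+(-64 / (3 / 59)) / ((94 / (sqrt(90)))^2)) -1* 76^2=-795955004 / 139167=-5719.42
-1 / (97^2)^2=-0.00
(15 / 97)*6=90 / 97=0.93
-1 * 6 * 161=-966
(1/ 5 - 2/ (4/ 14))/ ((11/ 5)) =-34/ 11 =-3.09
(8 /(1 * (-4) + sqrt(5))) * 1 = -32 /11 - 8 * sqrt(5) /11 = -4.54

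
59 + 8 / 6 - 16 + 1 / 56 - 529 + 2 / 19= -1546663 / 3192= -484.54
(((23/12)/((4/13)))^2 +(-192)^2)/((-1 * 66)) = -85024057/152064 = -559.13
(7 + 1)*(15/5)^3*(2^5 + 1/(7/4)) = 7035.43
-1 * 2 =-2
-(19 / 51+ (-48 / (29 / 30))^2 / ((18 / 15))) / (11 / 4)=-32052356 / 42891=-747.30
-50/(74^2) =-25/2738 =-0.01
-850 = -850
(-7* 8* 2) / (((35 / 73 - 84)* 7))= 1168 / 6097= 0.19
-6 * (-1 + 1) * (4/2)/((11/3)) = 0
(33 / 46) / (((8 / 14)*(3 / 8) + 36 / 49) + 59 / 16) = 12936 / 83605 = 0.15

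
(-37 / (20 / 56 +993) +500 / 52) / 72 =1731641 / 13016952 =0.13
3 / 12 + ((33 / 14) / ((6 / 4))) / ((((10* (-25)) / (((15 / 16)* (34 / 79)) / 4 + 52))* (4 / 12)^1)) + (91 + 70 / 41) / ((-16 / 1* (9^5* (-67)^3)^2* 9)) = -0.73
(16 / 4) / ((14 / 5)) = 10 / 7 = 1.43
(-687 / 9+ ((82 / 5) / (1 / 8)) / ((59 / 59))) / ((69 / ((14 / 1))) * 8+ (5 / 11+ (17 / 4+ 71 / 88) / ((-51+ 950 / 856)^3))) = 616974565154876467 / 448484390729877105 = 1.38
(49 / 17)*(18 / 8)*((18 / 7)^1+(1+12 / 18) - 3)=273 / 34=8.03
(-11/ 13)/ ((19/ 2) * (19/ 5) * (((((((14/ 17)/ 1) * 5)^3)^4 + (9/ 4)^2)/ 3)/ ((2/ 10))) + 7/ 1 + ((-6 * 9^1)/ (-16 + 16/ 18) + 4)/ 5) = -615249082514627616/ 1039314801013776429042024397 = -0.00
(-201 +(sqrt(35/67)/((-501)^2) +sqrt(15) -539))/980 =-37/49 +sqrt(2345)/16480725660 +sqrt(15)/980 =-0.75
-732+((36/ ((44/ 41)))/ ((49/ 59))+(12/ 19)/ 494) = -691.61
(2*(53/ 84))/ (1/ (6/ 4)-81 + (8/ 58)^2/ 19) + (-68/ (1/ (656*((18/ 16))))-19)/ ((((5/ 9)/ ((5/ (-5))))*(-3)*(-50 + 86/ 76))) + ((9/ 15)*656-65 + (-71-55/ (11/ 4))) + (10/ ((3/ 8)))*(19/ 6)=1409247078598291/ 1501731963270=938.41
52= 52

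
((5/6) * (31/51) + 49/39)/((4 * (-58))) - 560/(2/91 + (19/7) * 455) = -0.46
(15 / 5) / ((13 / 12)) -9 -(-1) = -68 / 13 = -5.23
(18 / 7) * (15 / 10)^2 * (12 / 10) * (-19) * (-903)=595593 / 5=119118.60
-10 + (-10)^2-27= 63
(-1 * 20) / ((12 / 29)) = -145 / 3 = -48.33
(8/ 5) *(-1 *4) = -32/ 5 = -6.40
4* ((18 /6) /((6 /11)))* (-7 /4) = -77 /2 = -38.50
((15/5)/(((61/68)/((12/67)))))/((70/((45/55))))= 11016/1573495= 0.01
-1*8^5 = -32768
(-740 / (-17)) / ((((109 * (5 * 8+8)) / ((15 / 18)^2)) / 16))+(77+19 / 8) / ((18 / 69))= 243641585 / 800496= 304.36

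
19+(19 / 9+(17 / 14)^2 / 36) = 149249 / 7056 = 21.15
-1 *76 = -76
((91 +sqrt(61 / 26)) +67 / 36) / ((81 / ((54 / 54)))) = sqrt(1586) / 2106 +3343 / 2916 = 1.17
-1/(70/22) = -11/35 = -0.31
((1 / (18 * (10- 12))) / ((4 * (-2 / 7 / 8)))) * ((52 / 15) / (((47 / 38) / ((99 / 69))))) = 38038 / 48645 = 0.78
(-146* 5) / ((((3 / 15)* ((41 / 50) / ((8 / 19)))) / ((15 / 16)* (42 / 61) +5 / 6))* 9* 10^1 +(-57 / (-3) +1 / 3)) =-118533750 / 6988289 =-16.96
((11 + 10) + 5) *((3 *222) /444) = 39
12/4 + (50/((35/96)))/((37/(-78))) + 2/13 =-285.96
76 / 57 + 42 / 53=338 / 159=2.13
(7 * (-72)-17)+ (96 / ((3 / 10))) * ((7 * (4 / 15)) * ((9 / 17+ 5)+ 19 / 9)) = 1855709 / 459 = 4042.94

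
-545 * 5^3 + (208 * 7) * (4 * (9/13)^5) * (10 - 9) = -1919264173/28561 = -67198.77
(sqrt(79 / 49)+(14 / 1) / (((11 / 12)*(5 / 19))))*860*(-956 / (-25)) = 1950364.31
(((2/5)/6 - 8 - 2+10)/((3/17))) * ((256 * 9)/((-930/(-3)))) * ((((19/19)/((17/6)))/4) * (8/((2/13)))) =9984/775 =12.88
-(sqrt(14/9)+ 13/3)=-13/3 - sqrt(14)/3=-5.58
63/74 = 0.85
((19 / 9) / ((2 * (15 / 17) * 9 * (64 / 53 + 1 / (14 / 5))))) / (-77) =-17119 / 15516765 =-0.00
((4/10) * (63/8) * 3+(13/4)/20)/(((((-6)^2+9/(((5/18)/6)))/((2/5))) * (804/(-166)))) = -63827/18524160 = -0.00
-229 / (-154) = 229 / 154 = 1.49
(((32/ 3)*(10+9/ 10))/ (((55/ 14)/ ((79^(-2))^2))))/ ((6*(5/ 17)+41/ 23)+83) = 596666/ 67963022584875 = 0.00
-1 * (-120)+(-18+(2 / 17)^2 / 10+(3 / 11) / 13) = 21081391 / 206635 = 102.02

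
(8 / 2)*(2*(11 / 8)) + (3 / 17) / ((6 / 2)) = 188 / 17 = 11.06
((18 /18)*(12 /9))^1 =4 /3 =1.33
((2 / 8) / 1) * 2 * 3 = 3 / 2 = 1.50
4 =4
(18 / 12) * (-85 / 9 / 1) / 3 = -85 / 18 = -4.72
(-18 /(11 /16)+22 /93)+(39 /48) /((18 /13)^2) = -45115399 /1767744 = -25.52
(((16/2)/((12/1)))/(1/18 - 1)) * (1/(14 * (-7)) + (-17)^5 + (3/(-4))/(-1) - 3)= 834877245/833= 1002253.60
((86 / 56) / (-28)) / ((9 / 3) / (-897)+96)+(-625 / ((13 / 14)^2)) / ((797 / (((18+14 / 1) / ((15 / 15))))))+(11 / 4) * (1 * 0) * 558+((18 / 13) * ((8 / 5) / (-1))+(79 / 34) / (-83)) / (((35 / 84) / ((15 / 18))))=-718294434862443171 / 21383825304230480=-33.59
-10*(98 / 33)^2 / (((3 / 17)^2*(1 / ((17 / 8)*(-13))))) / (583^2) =766747345 / 3331252089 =0.23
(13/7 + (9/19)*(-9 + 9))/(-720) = -0.00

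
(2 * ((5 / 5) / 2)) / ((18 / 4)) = 0.22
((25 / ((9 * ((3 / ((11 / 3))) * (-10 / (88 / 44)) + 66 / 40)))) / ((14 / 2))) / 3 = -5500 / 101493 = -0.05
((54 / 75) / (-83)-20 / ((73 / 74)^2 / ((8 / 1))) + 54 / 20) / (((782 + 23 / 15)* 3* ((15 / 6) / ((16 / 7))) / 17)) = -972820076528 / 909725979925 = -1.07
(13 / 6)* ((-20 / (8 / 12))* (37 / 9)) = -2405 / 9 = -267.22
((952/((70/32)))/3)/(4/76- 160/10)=-41344/4545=-9.10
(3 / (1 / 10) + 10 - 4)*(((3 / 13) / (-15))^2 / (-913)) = -36 / 3857425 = -0.00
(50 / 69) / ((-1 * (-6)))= 0.12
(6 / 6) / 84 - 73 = -6131 / 84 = -72.99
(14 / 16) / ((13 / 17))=119 / 104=1.14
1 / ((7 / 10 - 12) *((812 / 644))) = -0.07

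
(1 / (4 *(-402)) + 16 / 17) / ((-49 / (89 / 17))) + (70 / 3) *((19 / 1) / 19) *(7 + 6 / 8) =195973681 / 1084328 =180.73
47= 47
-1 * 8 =-8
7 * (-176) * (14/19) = -17248/19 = -907.79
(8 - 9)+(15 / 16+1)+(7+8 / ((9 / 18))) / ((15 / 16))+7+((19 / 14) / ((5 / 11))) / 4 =11161 / 336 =33.22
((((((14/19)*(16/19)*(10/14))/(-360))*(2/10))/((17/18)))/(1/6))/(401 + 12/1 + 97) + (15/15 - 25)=-24.00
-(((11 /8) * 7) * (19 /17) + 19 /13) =-21603 /1768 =-12.22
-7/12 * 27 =-63/4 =-15.75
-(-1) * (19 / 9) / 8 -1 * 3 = -197 / 72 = -2.74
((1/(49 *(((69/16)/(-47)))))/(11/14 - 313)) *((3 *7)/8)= 4/2139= 0.00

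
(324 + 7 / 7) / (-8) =-325 / 8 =-40.62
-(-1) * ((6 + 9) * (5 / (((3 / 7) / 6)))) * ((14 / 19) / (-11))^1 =-14700 / 209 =-70.33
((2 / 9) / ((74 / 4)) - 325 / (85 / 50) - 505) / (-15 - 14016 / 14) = 27586909 / 40266693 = 0.69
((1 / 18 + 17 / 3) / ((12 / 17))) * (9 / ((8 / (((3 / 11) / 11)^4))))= 0.00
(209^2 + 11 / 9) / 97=393140 / 873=450.33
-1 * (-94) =94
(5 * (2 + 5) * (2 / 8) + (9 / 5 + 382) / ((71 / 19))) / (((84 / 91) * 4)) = 2057497 / 68160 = 30.19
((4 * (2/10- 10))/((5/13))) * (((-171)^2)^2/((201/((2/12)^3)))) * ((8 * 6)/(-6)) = 16057725.70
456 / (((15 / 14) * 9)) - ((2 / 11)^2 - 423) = 2560543 / 5445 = 470.26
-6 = -6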